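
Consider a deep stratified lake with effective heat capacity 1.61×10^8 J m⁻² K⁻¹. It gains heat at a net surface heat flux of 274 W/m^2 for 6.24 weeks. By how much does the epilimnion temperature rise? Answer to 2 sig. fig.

6.4 K

Areal heat capacity C = 1.61×10^8 J m⁻² K⁻¹ (given).
Net heat input Q = F Δt = 274 × (6.24 weeks × 6.048×10^5 s/week) = 1.03×10^9 J/m².
ΔT = Q / C = 1.03×10^9 / 1.61×10^8 = 6.42 K.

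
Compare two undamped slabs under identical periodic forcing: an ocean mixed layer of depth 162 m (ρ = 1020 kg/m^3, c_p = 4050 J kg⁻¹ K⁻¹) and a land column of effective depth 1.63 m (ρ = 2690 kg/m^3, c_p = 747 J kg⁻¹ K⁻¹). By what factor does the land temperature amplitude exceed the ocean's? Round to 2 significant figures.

200

C_ocean = 1020 × 4050 × 162 = 6.69×10^8 J/(m²·K).
C_land = 2690 × 747 × 1.63 = 3.28×10^6 J/(m²·K).
Undamped amplitude ∝ 1/C, so A_land/A_ocean = C_ocean/C_land = 204.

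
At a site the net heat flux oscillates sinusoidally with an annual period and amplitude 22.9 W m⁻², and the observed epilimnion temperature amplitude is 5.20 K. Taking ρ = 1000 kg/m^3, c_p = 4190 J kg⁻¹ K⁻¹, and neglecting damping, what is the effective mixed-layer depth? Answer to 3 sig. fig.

5.28 m

ω = 2π / 3.15×10^7 s = 1.99×10^-7 s⁻¹.
Required C = F₀ / (A ω) = 22.9 / (5.20 × 1.99×10^-7) = 2.21×10^7 J/(m²·K).
D = C / (ρ c_p) = 2.21×10^7 / (1000 × 4190) = 5.28 m.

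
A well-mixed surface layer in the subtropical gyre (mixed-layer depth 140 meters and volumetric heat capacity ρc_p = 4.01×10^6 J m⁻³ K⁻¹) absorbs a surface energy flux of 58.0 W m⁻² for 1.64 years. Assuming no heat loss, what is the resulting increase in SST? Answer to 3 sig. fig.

5.35 K

Areal heat capacity C = ρc_p × D = 4.01×10^6 × 140 = 5.61×10^8 J/(m²·K).
Net heat input Q = F Δt = 58.0 × (1.64 years × 3.156×10^7 s/year) = 3.00×10^9 J/m².
ΔT = Q / C = 3.00×10^9 / 5.61×10^8 = 5.35 K.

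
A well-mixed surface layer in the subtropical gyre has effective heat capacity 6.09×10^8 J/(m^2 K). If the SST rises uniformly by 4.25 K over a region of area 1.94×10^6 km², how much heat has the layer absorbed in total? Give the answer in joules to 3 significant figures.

Areal heat capacity C = 6.09×10^8 J/(m^2 K) (given).
Heat per unit area: q = C ΔT = 6.09×10^8 × 4.25 = 2.59×10^9 J/m².
Total heat: Q = q × A = 2.59×10^9 × (1.94×10^6 × 10⁶ m²) = 5.02×10^21 J.

5.02×10^21 J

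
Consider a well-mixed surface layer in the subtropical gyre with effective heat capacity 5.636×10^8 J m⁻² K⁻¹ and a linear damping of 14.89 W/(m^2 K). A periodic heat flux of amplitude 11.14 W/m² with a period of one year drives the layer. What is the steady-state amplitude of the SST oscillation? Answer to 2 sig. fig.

0.098 K

Areal heat capacity C = 5.636×10^8 J m⁻² K⁻¹ (given).
Angular frequency ω = 2π / T = 2π / 3.15×10^7 s = 1.99×10^-7 s⁻¹.
√((Cω)² + λ²) = √((112)² + 14.89²) = 113 W/(m²·K).
Amplitude A = F₀ / √((Cω)²+λ²) = 11.14 / 113 = 0.0983 K.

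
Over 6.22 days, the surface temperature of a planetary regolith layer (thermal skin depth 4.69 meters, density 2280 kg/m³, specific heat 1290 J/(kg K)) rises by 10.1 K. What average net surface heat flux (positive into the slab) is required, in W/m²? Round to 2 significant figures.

260

Areal heat capacity C = ρ c_p D = 2280 × 1290 × 4.69 = 1.38×10^7 J m⁻² K⁻¹.
Required heat per unit area: Q = C ΔT = 1.38×10^7 × 10.1 = 1.39×10^8 J/m².
Flux F = Q / Δt = 1.39×10^8 / 5.37×10^5 s = 259 W/m².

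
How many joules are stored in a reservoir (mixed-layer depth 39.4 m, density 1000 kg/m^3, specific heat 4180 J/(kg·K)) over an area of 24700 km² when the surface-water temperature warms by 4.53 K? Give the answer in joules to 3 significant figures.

1.84×10^19 J

Areal heat capacity C = ρ c_p D = 1000 × 4180 × 39.4 = 1.65×10^8 J/(m²·K).
Heat per unit area: q = C ΔT = 1.65×10^8 × 4.53 = 7.46×10^8 J/m².
Total heat: Q = q × A = 7.46×10^8 × (24700 × 10⁶ m²) = 1.84×10^19 J.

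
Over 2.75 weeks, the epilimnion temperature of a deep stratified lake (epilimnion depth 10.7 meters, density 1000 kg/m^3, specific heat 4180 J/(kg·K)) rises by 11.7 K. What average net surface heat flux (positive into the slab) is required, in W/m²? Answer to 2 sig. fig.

310

Areal heat capacity C = ρ c_p D = 1000 × 4180 × 10.7 = 4.47×10^7 J m⁻² K⁻¹.
Required heat per unit area: Q = C ΔT = 4.47×10^7 × 11.7 = 5.23×10^8 J/m².
Flux F = Q / Δt = 5.23×10^8 / 1.66×10^6 s = 315 W/m².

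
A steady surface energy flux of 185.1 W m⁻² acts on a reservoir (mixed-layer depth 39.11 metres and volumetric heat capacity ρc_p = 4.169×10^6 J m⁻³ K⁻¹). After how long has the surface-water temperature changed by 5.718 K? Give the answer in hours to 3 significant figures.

1400 hours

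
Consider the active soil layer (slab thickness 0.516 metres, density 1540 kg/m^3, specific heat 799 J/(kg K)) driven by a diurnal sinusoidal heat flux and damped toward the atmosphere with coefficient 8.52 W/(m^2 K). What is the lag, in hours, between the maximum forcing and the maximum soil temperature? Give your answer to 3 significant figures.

Areal heat capacity C = ρ c_p D = 1540 × 799 × 0.516 = 6.35×10^5 J m⁻² K⁻¹.
ω = 2π / 86400 s = 7.27×10^-5 s⁻¹.
Phase lag φ = arctan(Cω/λ) = arctan(46.2/8.52) = 1.39 rad.
Time lag = φ / ω = 1.39 / 7.27×10^-5 = 19100 s = 5.30 hours.

5.30 hours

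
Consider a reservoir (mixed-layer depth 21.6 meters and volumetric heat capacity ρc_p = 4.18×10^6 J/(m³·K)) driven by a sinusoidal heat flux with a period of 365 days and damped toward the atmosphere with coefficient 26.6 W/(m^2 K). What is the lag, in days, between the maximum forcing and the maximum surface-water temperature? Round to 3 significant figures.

34.5 days

Areal heat capacity C = ρc_p × D = 4.18×10^6 × 21.6 = 9.03×10^7 J/(m^2 K).
ω = 2π / 3.15×10^7 s = 1.99×10^-7 s⁻¹.
Phase lag φ = arctan(Cω/λ) = arctan(18.0/26.6) = 0.595 rad.
Time lag = φ / ω = 0.595 / 1.99×10^-7 = 2.98×10^6 s = 34.5 days.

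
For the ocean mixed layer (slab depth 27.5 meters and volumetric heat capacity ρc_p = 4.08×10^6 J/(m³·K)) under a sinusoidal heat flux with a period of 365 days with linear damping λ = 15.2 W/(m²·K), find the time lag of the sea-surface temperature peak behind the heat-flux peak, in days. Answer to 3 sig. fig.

56.6 days

Areal heat capacity C = ρc_p × D = 4.08×10^6 × 27.5 = 1.12×10^8 J/(m²·K).
ω = 2π / 3.15×10^7 s = 1.99×10^-7 s⁻¹.
Phase lag φ = arctan(Cω/λ) = arctan(22.4/15.2) = 0.974 rad.
Time lag = φ / ω = 0.974 / 1.99×10^-7 = 4.89×10^6 s = 56.6 days.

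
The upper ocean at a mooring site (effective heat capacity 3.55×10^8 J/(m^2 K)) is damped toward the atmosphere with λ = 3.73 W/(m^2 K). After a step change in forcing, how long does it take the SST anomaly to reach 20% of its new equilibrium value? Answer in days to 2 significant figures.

250 days

Areal heat capacity C = 3.55×10^8 J/(m^2 K) (given).
τ = C / λ = 3.55×10^8 / 3.73 = 9.52×10^7 s.
Fraction reached: 1 − e^(−t/τ) = 0.20 ⇒ t = −τ ln(1 − 0.20) = τ × 0.223.
t = 2.12×10^7 s = 246 days.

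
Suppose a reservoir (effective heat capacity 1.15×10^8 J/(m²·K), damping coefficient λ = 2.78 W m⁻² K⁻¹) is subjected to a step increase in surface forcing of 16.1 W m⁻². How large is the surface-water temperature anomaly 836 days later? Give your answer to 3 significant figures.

Areal heat capacity C = 1.15×10^8 J/(m²·K) (given).
τ = C / λ = 1.15×10^8 / 2.78 = 4.14×10^7 s.
Equilibrium anomaly ΔT_eq = F / λ = 16.1 / 2.78 = 5.79 K.
t = 836 days = 7.22×10^7 s, so t/τ = 1.75.
ΔT(t) = ΔT_eq (1 − e^(−t/τ)) = 5.79 × (1 − e^−1.75) = 4.78 K.

4.78 K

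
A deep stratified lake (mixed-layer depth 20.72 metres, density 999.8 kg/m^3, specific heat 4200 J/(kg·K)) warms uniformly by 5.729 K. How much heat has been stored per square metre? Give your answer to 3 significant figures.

4.98×10^8

Areal heat capacity C = ρ c_p D = 999.8 × 4200 × 20.72 = 8.70×10^7 J m⁻² K⁻¹.
ΔQ = C ΔT = 8.70×10^7 × 5.729 = 4.98×10^8 J/m².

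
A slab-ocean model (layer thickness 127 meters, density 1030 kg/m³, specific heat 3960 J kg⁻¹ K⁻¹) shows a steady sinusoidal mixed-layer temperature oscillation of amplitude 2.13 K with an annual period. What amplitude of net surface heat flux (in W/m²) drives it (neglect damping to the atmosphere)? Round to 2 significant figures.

220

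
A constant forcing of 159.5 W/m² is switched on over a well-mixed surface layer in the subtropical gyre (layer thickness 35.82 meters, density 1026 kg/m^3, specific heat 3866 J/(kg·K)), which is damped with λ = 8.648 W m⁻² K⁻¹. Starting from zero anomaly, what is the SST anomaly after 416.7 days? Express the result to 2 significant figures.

Areal heat capacity C = ρ c_p D = 1026 × 3866 × 35.82 = 1.42×10^8 J/(m^2 K).
τ = C / λ = 1.42×10^8 / 8.648 = 1.64×10^7 s.
Equilibrium anomaly ΔT_eq = F / λ = 159.5 / 8.648 = 18.4 K.
t = 416.7 days = 3.60×10^7 s, so t/τ = 2.19.
ΔT(t) = ΔT_eq (1 − e^(−t/τ)) = 18.4 × (1 − e^−2.19) = 16.4 K.

16 K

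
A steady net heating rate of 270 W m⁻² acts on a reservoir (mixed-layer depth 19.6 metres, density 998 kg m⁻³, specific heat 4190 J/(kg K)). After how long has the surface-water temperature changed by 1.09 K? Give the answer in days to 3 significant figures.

3.83 days

Areal heat capacity C = ρ c_p D = 998 × 4190 × 19.6 = 8.20×10^7 J m⁻² K⁻¹.
Time required: Δt = C ΔT / F = 8.20×10^7 × 1.09 / 270 = 3.31×10^5 s.
In days: 3.31×10^5 s / (86400 s/day) = 3.83 days.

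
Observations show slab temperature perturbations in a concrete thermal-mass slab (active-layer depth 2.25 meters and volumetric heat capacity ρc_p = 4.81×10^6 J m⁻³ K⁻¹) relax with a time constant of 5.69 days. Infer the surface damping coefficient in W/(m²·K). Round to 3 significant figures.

Areal heat capacity C = ρc_p × D = 4.81×10^6 × 2.25 = 1.08×10^7 J/(m^2 K).
τ = 5.69 days = 4.92×10^5 s.
λ = C / τ = 1.08×10^7 / 4.92×10^5 = 22.0 W/(m²·K).

22.0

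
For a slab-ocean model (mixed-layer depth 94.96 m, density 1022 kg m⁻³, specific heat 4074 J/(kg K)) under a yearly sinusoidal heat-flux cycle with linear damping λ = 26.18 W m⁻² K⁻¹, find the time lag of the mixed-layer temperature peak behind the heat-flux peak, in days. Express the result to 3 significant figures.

72.6 days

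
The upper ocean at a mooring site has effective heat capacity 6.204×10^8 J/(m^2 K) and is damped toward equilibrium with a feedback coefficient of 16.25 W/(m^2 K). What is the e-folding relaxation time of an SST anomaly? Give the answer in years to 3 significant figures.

Areal heat capacity C = 6.204×10^8 J/(m^2 K) (given).
Relaxation time τ = C / λ = 6.20×10^8 / 16.25 = 3.82×10^7 s.
In years: 3.82×10^7 s / (3.156×10^7 s/year) = 1.21 years.

1.21 years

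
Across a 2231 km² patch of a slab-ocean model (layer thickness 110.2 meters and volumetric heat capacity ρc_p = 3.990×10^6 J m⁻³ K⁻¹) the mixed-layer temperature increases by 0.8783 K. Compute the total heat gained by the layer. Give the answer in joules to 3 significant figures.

8.62×10^17 J

Areal heat capacity C = ρc_p × D = 3.990×10^6 × 110.2 = 4.40×10^8 J/(m^2 K).
Heat per unit area: q = C ΔT = 4.40×10^8 × 0.8783 = 3.86×10^8 J/m².
Total heat: Q = q × A = 3.86×10^8 × (2231 × 10⁶ m²) = 8.62×10^17 J.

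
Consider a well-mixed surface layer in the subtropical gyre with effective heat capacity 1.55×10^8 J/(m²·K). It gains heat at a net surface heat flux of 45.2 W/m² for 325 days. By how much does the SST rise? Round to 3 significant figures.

8.19 K

Areal heat capacity C = 1.55×10^8 J/(m²·K) (given).
Net heat input Q = F Δt = 45.2 × (325 days × 86400 s/day) = 1.27×10^9 J/m².
ΔT = Q / C = 1.27×10^9 / 1.55×10^8 = 8.19 K.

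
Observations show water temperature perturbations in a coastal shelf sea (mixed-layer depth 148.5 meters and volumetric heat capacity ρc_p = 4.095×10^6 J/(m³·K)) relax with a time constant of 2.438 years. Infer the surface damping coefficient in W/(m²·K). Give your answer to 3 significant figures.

7.90

Areal heat capacity C = ρc_p × D = 4.095×10^6 × 148.5 = 6.08×10^8 J/(m^2 K).
τ = 2.438 years = 7.69×10^7 s.
λ = C / τ = 6.08×10^8 / 7.69×10^7 = 7.90 W/(m²·K).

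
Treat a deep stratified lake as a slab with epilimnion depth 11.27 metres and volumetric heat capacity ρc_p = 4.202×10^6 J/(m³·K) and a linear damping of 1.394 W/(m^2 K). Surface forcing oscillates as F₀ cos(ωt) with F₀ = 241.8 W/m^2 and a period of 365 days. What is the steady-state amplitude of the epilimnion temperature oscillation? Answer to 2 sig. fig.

25 K

Areal heat capacity C = ρc_p × D = 4.202×10^6 × 11.27 = 4.74×10^7 J/(m²·K).
Angular frequency ω = 2π / T = 2π / 3.15×10^7 s = 1.99×10^-7 s⁻¹.
√((Cω)² + λ²) = √((9.44)² + 1.394²) = 9.54 W/(m²·K).
Amplitude A = F₀ / √((Cω)²+λ²) = 241.8 / 9.54 = 25.4 K.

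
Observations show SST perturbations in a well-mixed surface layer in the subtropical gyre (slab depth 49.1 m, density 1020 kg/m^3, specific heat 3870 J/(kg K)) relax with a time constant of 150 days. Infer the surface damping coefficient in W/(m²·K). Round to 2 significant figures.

Areal heat capacity C = ρ c_p D = 1020 × 3870 × 49.1 = 1.94×10^8 J/(m²·K).
τ = 150 days = 1.30×10^7 s.
λ = C / τ = 1.94×10^8 / 1.30×10^7 = 15.0 W/(m²·K).

15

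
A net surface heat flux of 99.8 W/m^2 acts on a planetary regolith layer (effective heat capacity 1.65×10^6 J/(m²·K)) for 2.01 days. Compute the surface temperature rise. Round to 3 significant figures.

Areal heat capacity C = 1.65×10^6 J/(m²·K) (given).
Net heat input Q = F Δt = 99.8 × (2.01 days × 86400 s/day) = 1.73×10^7 J/m².
ΔT = Q / C = 1.73×10^7 / 1.65×10^6 = 10.5 K.

10.5 K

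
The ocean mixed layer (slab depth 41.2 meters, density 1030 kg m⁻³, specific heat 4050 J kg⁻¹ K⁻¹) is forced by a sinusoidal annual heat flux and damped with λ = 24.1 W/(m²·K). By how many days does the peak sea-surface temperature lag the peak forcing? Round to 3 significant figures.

55.6 days

Areal heat capacity C = ρ c_p D = 1030 × 4050 × 41.2 = 1.72×10^8 J/(m²·K).
ω = 2π / 3.15×10^7 s = 1.99×10^-7 s⁻¹.
Phase lag φ = arctan(Cω/λ) = arctan(34.2/24.1) = 0.958 rad.
Time lag = φ / ω = 0.958 / 1.99×10^-7 = 4.81×10^6 s = 55.6 days.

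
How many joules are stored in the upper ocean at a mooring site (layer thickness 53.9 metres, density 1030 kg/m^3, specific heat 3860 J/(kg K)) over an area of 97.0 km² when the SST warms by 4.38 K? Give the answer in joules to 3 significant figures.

Areal heat capacity C = ρ c_p D = 1030 × 3860 × 53.9 = 2.14×10^8 J/(m²·K).
Heat per unit area: q = C ΔT = 2.14×10^8 × 4.38 = 9.39×10^8 J/m².
Total heat: Q = q × A = 9.39×10^8 × (97.0 × 10⁶ m²) = 9.10×10^16 J.

9.10×10^16 J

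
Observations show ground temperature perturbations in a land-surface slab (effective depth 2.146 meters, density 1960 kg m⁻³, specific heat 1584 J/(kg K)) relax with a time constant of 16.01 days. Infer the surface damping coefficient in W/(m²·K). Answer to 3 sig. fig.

4.82

Areal heat capacity C = ρ c_p D = 1960 × 1584 × 2.146 = 6.66×10^6 J/(m^2 K).
τ = 16.01 days = 1.38×10^6 s.
λ = C / τ = 6.66×10^6 / 1.38×10^6 = 4.82 W/(m²·K).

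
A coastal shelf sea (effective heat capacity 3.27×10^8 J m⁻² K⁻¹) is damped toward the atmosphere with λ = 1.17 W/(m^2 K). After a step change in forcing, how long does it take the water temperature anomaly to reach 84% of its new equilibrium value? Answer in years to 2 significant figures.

16 years

Areal heat capacity C = 3.27×10^8 J m⁻² K⁻¹ (given).
τ = C / λ = 3.27×10^8 / 1.17 = 2.79×10^8 s.
Fraction reached: 1 − e^(−t/τ) = 0.84 ⇒ t = −τ ln(1 − 0.84) = τ × 1.83.
t = 5.12×10^8 s = 16.2 years.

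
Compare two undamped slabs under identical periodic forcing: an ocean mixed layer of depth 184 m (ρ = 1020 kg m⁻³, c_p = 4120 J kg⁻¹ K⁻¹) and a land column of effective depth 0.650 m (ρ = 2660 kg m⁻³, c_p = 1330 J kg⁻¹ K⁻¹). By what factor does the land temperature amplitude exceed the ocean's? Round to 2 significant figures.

340

C_ocean = 1020 × 4120 × 184 = 7.73×10^8 J/(m²·K).
C_land = 2660 × 1330 × 0.650 = 2.30×10^6 J/(m²·K).
Undamped amplitude ∝ 1/C, so A_land/A_ocean = C_ocean/C_land = 336.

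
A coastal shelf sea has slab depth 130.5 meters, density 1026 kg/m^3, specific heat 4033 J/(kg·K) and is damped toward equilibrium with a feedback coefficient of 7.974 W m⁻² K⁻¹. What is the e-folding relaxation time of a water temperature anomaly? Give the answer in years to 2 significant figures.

Areal heat capacity C = ρ c_p D = 1026 × 4033 × 130.5 = 5.40×10^8 J/(m²·K).
Relaxation time τ = C / λ = 5.40×10^8 / 7.974 = 6.77×10^7 s.
In years: 6.77×10^7 s / (3.156×10^7 s/year) = 2.15 years.

2.1 years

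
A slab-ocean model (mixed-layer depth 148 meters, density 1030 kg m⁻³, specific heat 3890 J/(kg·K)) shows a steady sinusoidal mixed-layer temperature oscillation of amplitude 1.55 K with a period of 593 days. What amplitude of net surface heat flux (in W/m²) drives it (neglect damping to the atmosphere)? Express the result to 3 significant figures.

113

Areal heat capacity C = ρ c_p D = 1030 × 3890 × 148 = 5.93×10^8 J/(m^2 K).
ω = 2π / 5.12×10^7 s = 1.23×10^-7 s⁻¹.
Cω = 5.93×10^8 × 1.23×10^-7 = 72.7 W/(m²·K).
F₀ = A × Cω = 1.55 × 72.7 = 113 W/m².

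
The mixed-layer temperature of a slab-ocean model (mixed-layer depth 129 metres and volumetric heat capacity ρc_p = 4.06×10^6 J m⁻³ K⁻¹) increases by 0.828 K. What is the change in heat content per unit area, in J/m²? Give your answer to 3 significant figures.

4.34×10^8

Areal heat capacity C = ρc_p × D = 4.06×10^6 × 129 = 5.24×10^8 J m⁻² K⁻¹.
ΔQ = C ΔT = 5.24×10^8 × 0.828 = 4.34×10^8 J/m².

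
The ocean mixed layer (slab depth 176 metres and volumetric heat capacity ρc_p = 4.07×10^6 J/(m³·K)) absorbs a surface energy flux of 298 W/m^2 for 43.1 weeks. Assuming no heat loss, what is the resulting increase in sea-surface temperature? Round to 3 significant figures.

10.8 K

Areal heat capacity C = ρc_p × D = 4.07×10^6 × 176 = 7.16×10^8 J m⁻² K⁻¹.
Net heat input Q = F Δt = 298 × (43.1 weeks × 6.048×10^5 s/week) = 7.77×10^9 J/m².
ΔT = Q / C = 7.77×10^9 / 7.16×10^8 = 10.8 K.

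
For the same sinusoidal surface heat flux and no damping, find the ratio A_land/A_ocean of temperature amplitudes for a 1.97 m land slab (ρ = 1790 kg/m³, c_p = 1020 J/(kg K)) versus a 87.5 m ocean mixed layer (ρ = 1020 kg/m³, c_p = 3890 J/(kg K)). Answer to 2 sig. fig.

97

C_ocean = 1020 × 3890 × 87.5 = 3.47×10^8 J/(m²·K).
C_land = 1790 × 1020 × 1.97 = 3.60×10^6 J/(m²·K).
Undamped amplitude ∝ 1/C, so A_land/A_ocean = C_ocean/C_land = 96.5.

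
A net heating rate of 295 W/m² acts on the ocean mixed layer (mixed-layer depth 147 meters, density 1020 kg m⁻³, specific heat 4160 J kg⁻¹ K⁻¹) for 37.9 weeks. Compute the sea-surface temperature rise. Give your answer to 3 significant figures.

10.8 K

Areal heat capacity C = ρ c_p D = 1020 × 4160 × 147 = 6.24×10^8 J/(m²·K).
Net heat input Q = F Δt = 295 × (37.9 weeks × 6.048×10^5 s/week) = 6.76×10^9 J/m².
ΔT = Q / C = 6.76×10^9 / 6.24×10^8 = 10.8 K.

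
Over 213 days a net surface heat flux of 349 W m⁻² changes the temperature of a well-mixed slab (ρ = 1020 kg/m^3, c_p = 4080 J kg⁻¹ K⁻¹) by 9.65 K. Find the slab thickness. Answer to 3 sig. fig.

Heat input Q = F Δt = 349 × 1.84×10^7 s = 6.42×10^9 J/m².
Required areal heat capacity C = Q / ΔT = 6.66×10^8 J/(m²·K).
Depth D = C / (ρ c_p) = 6.66×10^8 / (1020 × 4080) = 160 m.

160 m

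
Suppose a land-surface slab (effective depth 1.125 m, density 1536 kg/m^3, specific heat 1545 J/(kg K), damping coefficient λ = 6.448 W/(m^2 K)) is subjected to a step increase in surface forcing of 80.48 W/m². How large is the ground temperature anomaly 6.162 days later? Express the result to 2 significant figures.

9.0 K

Areal heat capacity C = ρ c_p D = 1536 × 1545 × 1.125 = 2.67×10^6 J/(m^2 K).
τ = C / λ = 2.67×10^6 / 6.448 = 4.14×10^5 s.
Equilibrium anomaly ΔT_eq = F / λ = 80.48 / 6.448 = 12.5 K.
t = 6.162 days = 5.32×10^5 s, so t/τ = 1.29.
ΔT(t) = ΔT_eq (1 − e^(−t/τ)) = 12.5 × (1 − e^−1.29) = 9.03 K.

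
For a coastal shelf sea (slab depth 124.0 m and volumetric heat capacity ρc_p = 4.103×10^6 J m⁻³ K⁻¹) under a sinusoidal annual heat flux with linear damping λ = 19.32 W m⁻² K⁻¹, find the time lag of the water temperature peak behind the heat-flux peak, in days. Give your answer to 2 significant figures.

Areal heat capacity C = ρc_p × D = 4.103×10^6 × 124.0 = 5.09×10^8 J/(m²·K).
ω = 2π / 3.15×10^7 s = 1.99×10^-7 s⁻¹.
Phase lag φ = arctan(Cω/λ) = arctan(101/19.32) = 1.38 rad.
Time lag = φ / ω = 1.38 / 1.99×10^-7 = 6.94×10^6 s = 80.3 days.

80 days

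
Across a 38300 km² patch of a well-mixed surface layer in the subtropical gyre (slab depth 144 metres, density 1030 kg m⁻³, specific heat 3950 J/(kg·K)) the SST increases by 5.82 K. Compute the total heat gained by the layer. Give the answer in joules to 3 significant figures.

1.31×10^20 J

Areal heat capacity C = ρ c_p D = 1030 × 3950 × 144 = 5.86×10^8 J/(m^2 K).
Heat per unit area: q = C ΔT = 5.86×10^8 × 5.82 = 3.41×10^9 J/m².
Total heat: Q = q × A = 3.41×10^9 × (38300 × 10⁶ m²) = 1.31×10^20 J.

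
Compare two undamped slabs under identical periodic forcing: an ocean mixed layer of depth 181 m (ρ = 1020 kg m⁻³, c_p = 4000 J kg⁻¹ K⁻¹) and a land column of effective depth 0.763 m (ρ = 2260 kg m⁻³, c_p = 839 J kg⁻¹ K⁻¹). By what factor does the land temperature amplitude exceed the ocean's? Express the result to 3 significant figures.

510

C_ocean = 1020 × 4000 × 181 = 7.38×10^8 J/(m²·K).
C_land = 2260 × 839 × 0.763 = 1.45×10^6 J/(m²·K).
Undamped amplitude ∝ 1/C, so A_land/A_ocean = C_ocean/C_land = 510.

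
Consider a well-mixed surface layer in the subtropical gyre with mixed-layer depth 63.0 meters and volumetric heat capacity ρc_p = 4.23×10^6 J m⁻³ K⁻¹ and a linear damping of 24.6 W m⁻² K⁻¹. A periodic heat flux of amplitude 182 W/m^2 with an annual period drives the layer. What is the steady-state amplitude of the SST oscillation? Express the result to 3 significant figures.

Areal heat capacity C = ρc_p × D = 4.23×10^6 × 63.0 = 2.66×10^8 J/(m^2 K).
Angular frequency ω = 2π / T = 2π / 3.15×10^7 s = 1.99×10^-7 s⁻¹.
√((Cω)² + λ²) = √((53.1)² + 24.6²) = 58.5 W/(m²·K).
Amplitude A = F₀ / √((Cω)²+λ²) = 182 / 58.5 = 3.11 K.

3.11 K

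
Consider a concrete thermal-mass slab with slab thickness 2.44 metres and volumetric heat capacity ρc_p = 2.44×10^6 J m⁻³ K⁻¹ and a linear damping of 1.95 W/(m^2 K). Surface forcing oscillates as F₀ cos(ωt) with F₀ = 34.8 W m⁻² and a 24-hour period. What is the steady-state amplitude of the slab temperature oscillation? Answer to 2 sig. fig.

0.080 K

Areal heat capacity C = ρc_p × D = 2.44×10^6 × 2.44 = 5.95×10^6 J m⁻² K⁻¹.
Angular frequency ω = 2π / T = 2π / 86400 s = 7.27×10^-5 s⁻¹.
√((Cω)² + λ²) = √((433)² + 1.95²) = 433 W/(m²·K).
Amplitude A = F₀ / √((Cω)²+λ²) = 34.8 / 433 = 0.0804 K.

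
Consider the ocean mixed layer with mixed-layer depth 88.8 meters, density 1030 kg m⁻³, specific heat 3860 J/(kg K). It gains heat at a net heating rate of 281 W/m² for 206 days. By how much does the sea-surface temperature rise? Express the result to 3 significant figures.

14.2 K

Areal heat capacity C = ρ c_p D = 1030 × 3860 × 88.8 = 3.53×10^8 J/(m²·K).
Net heat input Q = F Δt = 281 × (206 days × 86400 s/day) = 5.00×10^9 J/m².
ΔT = Q / C = 5.00×10^9 / 3.53×10^8 = 14.2 K.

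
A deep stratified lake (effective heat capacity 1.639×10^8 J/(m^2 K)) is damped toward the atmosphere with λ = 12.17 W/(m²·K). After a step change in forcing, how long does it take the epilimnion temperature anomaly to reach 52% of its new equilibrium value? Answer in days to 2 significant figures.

110 days

Areal heat capacity C = 1.639×10^8 J/(m^2 K) (given).
τ = C / λ = 1.64×10^8 / 12.17 = 1.35×10^7 s.
Fraction reached: 1 − e^(−t/τ) = 0.52 ⇒ t = −τ ln(1 − 0.52) = τ × 0.734.
t = 9.88×10^6 s = 114 days.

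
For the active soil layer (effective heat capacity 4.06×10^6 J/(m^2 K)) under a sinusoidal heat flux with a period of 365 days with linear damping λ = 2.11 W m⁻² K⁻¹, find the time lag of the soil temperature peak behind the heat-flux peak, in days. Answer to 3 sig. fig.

21.3 days

Areal heat capacity C = 4.06×10^6 J/(m^2 K) (given).
ω = 2π / 3.15×10^7 s = 1.99×10^-7 s⁻¹.
Phase lag φ = arctan(Cω/λ) = arctan(0.809/2.11) = 0.366 rad.
Time lag = φ / ω = 0.366 / 1.99×10^-7 = 1.84×10^6 s = 21.3 days.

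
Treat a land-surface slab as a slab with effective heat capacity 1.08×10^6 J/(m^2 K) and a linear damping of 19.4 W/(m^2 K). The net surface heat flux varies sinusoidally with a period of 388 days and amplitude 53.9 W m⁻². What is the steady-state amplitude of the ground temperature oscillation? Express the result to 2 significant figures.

2.8 K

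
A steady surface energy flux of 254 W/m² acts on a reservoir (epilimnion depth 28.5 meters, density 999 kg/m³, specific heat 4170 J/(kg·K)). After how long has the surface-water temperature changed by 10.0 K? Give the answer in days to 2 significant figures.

54 days

Areal heat capacity C = ρ c_p D = 999 × 4170 × 28.5 = 1.19×10^8 J/(m²·K).
Time required: Δt = C ΔT / F = 1.19×10^8 × 10.0 / 254 = 4.67×10^6 s.
In days: 4.67×10^6 s / (86400 s/day) = 54.1 days.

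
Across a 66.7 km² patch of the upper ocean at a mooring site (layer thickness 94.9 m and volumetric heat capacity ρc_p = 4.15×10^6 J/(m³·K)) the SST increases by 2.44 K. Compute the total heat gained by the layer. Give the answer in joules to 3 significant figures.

6.41×10^16 J

Areal heat capacity C = ρc_p × D = 4.15×10^6 × 94.9 = 3.94×10^8 J m⁻² K⁻¹.
Heat per unit area: q = C ΔT = 3.94×10^8 × 2.44 = 9.61×10^8 J/m².
Total heat: Q = q × A = 9.61×10^8 × (66.7 × 10⁶ m²) = 6.41×10^16 J.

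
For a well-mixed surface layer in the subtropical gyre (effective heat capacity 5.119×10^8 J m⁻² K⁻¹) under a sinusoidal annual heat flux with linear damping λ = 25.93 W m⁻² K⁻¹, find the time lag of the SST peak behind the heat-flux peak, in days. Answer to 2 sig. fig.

77 days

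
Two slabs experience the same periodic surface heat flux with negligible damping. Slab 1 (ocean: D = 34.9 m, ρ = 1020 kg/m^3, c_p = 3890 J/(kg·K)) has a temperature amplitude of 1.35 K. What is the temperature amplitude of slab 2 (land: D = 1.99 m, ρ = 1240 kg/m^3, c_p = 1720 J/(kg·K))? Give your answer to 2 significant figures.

44 K

C_ocean = 1.38×10^8 J/(m²·K); C_land = 4.24×10^6 J/(m²·K).
A ∝ 1/C ⇒ A_land = A_ocean × C_ocean/C_land = 1.35 × 32.6 = 44.0 K.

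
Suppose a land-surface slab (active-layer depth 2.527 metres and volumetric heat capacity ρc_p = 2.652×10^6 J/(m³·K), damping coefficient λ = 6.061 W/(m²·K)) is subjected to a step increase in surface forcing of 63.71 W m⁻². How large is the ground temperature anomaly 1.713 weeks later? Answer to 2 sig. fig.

6.4 K

Areal heat capacity C = ρc_p × D = 2.652×10^6 × 2.527 = 6.70×10^6 J/(m²·K).
τ = C / λ = 6.70×10^6 / 6.061 = 1.11×10^6 s.
Equilibrium anomaly ΔT_eq = F / λ = 63.71 / 6.061 = 10.5 K.
t = 1.713 weeks = 1.04×10^6 s, so t/τ = 0.937.
ΔT(t) = ΔT_eq (1 − e^(−t/τ)) = 10.5 × (1 − e^−0.937) = 6.39 K.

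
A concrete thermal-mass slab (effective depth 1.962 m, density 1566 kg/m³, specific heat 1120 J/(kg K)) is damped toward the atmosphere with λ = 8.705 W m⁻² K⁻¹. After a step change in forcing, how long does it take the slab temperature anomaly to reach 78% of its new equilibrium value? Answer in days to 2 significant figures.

6.9 days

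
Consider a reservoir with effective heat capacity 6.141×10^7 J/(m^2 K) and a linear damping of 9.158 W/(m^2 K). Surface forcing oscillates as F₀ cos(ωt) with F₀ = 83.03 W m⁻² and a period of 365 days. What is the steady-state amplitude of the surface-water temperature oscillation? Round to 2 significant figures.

5.4 K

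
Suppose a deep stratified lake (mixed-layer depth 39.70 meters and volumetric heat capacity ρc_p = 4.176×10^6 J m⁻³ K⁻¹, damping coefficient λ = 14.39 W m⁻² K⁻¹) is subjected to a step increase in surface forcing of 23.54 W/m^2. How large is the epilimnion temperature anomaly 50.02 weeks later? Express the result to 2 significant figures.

Areal heat capacity C = ρc_p × D = 4.176×10^6 × 39.70 = 1.66×10^8 J m⁻² K⁻¹.
τ = C / λ = 1.66×10^8 / 14.39 = 1.15×10^7 s.
Equilibrium anomaly ΔT_eq = F / λ = 23.54 / 14.39 = 1.64 K.
t = 50.02 weeks = 3.03×10^7 s, so t/τ = 2.63.
ΔT(t) = ΔT_eq (1 − e^(−t/τ)) = 1.64 × (1 − e^−2.63) = 1.52 K.

1.5 K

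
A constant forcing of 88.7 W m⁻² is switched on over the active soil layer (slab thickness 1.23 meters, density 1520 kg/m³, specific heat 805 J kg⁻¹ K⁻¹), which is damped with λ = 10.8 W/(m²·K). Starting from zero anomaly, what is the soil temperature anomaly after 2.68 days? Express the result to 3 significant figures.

Areal heat capacity C = ρ c_p D = 1520 × 805 × 1.23 = 1.51×10^6 J/(m^2 K).
τ = C / λ = 1.51×10^6 / 10.8 = 1.39×10^5 s.
Equilibrium anomaly ΔT_eq = F / λ = 88.7 / 10.8 = 8.21 K.
t = 2.68 days = 2.32×10^5 s, so t/τ = 1.66.
ΔT(t) = ΔT_eq (1 − e^(−t/τ)) = 8.21 × (1 − e^−1.66) = 6.65 K.

6.65 K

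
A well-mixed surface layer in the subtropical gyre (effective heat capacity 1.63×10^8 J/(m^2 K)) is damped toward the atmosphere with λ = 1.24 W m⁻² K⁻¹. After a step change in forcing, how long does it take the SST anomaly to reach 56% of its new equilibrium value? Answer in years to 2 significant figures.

3.4 years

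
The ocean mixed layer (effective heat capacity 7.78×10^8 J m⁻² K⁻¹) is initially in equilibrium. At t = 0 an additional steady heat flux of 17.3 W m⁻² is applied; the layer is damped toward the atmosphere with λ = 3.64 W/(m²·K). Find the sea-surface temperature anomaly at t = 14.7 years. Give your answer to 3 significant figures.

Areal heat capacity C = 7.78×10^8 J m⁻² K⁻¹ (given).
τ = C / λ = 7.78×10^8 / 3.64 = 2.14×10^8 s.
Equilibrium anomaly ΔT_eq = F / λ = 17.3 / 3.64 = 4.75 K.
t = 14.7 years = 4.64×10^8 s, so t/τ = 2.17.
ΔT(t) = ΔT_eq (1 − e^(−t/τ)) = 4.75 × (1 − e^−2.17) = 4.21 K.

4.21 K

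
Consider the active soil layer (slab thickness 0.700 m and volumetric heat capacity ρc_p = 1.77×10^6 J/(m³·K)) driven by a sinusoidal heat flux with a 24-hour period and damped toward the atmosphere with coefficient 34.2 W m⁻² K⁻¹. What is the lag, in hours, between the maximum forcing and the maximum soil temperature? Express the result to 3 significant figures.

Areal heat capacity C = ρc_p × D = 1.77×10^6 × 0.700 = 1.24×10^6 J/(m^2 K).
ω = 2π / 86400 s = 7.27×10^-5 s⁻¹.
Phase lag φ = arctan(Cω/λ) = arctan(90.1/34.2) = 1.21 rad.
Time lag = φ / ω = 1.21 / 7.27×10^-5 = 16600 s = 4.61 hours.

4.61 hours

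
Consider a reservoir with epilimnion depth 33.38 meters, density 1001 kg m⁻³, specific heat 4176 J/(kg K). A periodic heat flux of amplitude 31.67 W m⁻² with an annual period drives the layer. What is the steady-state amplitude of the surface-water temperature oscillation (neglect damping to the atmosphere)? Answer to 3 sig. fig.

1.14 K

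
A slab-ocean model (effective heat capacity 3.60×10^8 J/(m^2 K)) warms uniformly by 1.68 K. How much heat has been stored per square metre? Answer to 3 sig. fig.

Areal heat capacity C = 3.60×10^8 J/(m^2 K) (given).
ΔQ = C ΔT = 3.60×10^8 × 1.68 = 6.05×10^8 J/m².

6.05×10^8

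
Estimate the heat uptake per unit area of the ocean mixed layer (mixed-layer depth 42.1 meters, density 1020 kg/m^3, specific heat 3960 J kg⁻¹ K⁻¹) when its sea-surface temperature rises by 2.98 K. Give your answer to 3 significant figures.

Areal heat capacity C = ρ c_p D = 1020 × 3960 × 42.1 = 1.70×10^8 J/(m^2 K).
ΔQ = C ΔT = 1.70×10^8 × 2.98 = 5.07×10^8 J/m².

5.07×10^8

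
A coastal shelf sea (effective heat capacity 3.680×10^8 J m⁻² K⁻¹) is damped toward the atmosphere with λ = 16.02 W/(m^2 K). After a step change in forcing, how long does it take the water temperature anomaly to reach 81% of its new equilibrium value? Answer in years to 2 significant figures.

1.2 years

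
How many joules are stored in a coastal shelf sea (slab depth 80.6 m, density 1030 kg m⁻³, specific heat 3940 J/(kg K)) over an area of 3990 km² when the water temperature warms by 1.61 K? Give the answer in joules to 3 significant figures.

2.10×10^18 J

Areal heat capacity C = ρ c_p D = 1030 × 3940 × 80.6 = 3.27×10^8 J/(m²·K).
Heat per unit area: q = C ΔT = 3.27×10^8 × 1.61 = 5.27×10^8 J/m².
Total heat: Q = q × A = 5.27×10^8 × (3990 × 10⁶ m²) = 2.10×10^18 J.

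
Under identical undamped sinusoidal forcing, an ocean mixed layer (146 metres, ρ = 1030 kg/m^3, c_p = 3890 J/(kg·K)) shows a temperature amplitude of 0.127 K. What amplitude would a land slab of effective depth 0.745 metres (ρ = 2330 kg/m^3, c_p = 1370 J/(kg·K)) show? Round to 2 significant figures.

C_ocean = 5.85×10^8 J/(m²·K); C_land = 2.38×10^6 J/(m²·K).
A ∝ 1/C ⇒ A_land = A_ocean × C_ocean/C_land = 0.127 × 246 = 31.2 K.

31 K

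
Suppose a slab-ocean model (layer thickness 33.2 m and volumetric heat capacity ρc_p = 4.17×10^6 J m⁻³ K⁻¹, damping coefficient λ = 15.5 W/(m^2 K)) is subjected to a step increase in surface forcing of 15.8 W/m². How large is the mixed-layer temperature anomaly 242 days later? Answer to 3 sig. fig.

Areal heat capacity C = ρc_p × D = 4.17×10^6 × 33.2 = 1.38×10^8 J m⁻² K⁻¹.
τ = C / λ = 1.38×10^8 / 15.5 = 8.93×10^6 s.
Equilibrium anomaly ΔT_eq = F / λ = 15.8 / 15.5 = 1.02 K.
t = 242 days = 2.09×10^7 s, so t/τ = 2.34.
ΔT(t) = ΔT_eq (1 − e^(−t/τ)) = 1.02 × (1 − e^−2.34) = 0.921 K.

0.921 K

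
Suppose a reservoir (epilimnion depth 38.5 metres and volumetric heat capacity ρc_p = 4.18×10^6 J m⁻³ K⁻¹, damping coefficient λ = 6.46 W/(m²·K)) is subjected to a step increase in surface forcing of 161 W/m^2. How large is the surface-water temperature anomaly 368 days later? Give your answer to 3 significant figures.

18.0 K

Areal heat capacity C = ρc_p × D = 4.18×10^6 × 38.5 = 1.61×10^8 J/(m²·K).
τ = C / λ = 1.61×10^8 / 6.46 = 2.49×10^7 s.
Equilibrium anomaly ΔT_eq = F / λ = 161 / 6.46 = 24.9 K.
t = 368 days = 3.18×10^7 s, so t/τ = 1.28.
ΔT(t) = ΔT_eq (1 − e^(−t/τ)) = 24.9 × (1 − e^−1.28) = 18.0 K.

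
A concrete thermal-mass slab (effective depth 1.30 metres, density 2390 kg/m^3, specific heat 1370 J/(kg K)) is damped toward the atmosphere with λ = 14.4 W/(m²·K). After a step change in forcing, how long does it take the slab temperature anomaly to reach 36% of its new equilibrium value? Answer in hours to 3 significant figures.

Areal heat capacity C = ρ c_p D = 2390 × 1370 × 1.30 = 4.26×10^6 J m⁻² K⁻¹.
τ = C / λ = 4.26×10^6 / 14.4 = 2.96×10^5 s.
Fraction reached: 1 − e^(−t/τ) = 0.36 ⇒ t = −τ ln(1 − 0.36) = τ × 0.446.
t = 1.32×10^5 s = 36.6 hours.

36.6 hours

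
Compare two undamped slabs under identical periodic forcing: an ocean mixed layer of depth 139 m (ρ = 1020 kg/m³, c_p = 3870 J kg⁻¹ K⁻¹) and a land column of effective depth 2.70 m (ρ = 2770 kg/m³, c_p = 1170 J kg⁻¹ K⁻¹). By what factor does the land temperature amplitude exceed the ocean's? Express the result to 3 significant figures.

C_ocean = 1020 × 3870 × 139 = 5.49×10^8 J/(m²·K).
C_land = 2770 × 1170 × 2.70 = 8.75×10^6 J/(m²·K).
Undamped amplitude ∝ 1/C, so A_land/A_ocean = C_ocean/C_land = 62.7.

62.7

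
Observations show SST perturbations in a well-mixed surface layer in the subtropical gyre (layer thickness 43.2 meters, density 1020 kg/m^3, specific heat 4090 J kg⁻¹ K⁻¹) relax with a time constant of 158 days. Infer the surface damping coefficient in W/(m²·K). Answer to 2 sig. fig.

Areal heat capacity C = ρ c_p D = 1020 × 4090 × 43.2 = 1.80×10^8 J/(m²·K).
τ = 158 days = 1.37×10^7 s.
λ = C / τ = 1.80×10^8 / 1.37×10^7 = 13.2 W/(m²·K).

13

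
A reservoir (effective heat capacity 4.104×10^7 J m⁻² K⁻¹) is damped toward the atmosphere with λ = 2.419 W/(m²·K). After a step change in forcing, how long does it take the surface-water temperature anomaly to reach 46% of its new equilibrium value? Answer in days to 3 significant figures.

Areal heat capacity C = 4.104×10^7 J m⁻² K⁻¹ (given).
τ = C / λ = 4.10×10^7 / 2.419 = 1.70×10^7 s.
Fraction reached: 1 − e^(−t/τ) = 0.46 ⇒ t = −τ ln(1 − 0.46) = τ × 0.616.
t = 1.05×10^7 s = 121 days.

121 days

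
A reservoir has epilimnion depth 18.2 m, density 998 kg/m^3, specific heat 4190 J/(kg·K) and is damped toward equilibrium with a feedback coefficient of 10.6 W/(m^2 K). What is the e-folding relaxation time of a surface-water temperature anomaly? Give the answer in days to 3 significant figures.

Areal heat capacity C = ρ c_p D = 998 × 4190 × 18.2 = 7.61×10^7 J m⁻² K⁻¹.
Relaxation time τ = C / λ = 7.61×10^7 / 10.6 = 7.18×10^6 s.
In days: 7.18×10^6 s / (86400 s/day) = 83.1 days.

83.1 days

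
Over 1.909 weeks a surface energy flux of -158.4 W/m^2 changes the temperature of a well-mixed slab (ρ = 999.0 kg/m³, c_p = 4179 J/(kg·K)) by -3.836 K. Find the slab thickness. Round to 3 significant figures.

11.4 m

Heat input Q = F Δt = -158.4 × 1.15×10^6 s = -1.83×10^8 J/m².
Required areal heat capacity C = Q / ΔT = 4.77×10^7 J/(m²·K).
Depth D = C / (ρ c_p) = 4.77×10^7 / (999.0 × 4179) = 11.4 m.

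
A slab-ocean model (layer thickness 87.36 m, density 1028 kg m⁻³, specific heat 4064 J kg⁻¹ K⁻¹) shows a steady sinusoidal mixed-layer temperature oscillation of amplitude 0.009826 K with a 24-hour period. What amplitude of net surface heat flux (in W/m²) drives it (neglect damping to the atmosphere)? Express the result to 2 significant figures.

Areal heat capacity C = ρ c_p D = 1028 × 4064 × 87.36 = 3.65×10^8 J/(m²·K).
ω = 2π / 86400 s = 7.27×10^-5 s⁻¹.
Cω = 3.65×10^8 × 7.27×10^-5 = 26500 W/(m²·K).
F₀ = A × Cω = 0.009826 × 26500 = 261 W/m².

260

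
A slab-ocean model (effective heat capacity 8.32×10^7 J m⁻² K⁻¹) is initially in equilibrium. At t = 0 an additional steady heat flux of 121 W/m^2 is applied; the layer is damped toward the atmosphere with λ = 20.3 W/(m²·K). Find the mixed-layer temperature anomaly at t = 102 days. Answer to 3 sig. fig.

5.27 K

Areal heat capacity C = 8.32×10^7 J m⁻² K⁻¹ (given).
τ = C / λ = 8.32×10^7 / 20.3 = 4.10×10^6 s.
Equilibrium anomaly ΔT_eq = F / λ = 121 / 20.3 = 5.96 K.
t = 102 days = 8.81×10^6 s, so t/τ = 2.15.
ΔT(t) = ΔT_eq (1 − e^(−t/τ)) = 5.96 × (1 − e^−2.15) = 5.27 K.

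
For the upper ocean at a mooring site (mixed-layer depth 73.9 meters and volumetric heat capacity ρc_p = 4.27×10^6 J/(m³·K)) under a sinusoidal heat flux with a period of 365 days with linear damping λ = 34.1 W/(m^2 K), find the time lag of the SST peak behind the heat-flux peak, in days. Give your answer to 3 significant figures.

Areal heat capacity C = ρc_p × D = 4.27×10^6 × 73.9 = 3.16×10^8 J m⁻² K⁻¹.
ω = 2π / 3.15×10^7 s = 1.99×10^-7 s⁻¹.
Phase lag φ = arctan(Cω/λ) = arctan(62.9/34.1) = 1.07 rad.
Time lag = φ / ω = 1.07 / 1.99×10^-7 = 5.39×10^6 s = 62.4 days.

62.4 days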